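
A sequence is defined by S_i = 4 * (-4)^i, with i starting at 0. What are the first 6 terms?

This is a geometric sequence.
i=0: S_0 = 4 * (-4)^0 = 4
i=1: S_1 = 4 * (-4)^1 = -16
i=2: S_2 = 4 * (-4)^2 = 64
i=3: S_3 = 4 * (-4)^3 = -256
i=4: S_4 = 4 * (-4)^4 = 1024
i=5: S_5 = 4 * (-4)^5 = -4096
The first 6 terms are: [4, -16, 64, -256, 1024, -4096]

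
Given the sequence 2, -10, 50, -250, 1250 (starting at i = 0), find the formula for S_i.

Check ratios: -10 / 2 = -5.0
Common ratio r = -5.
First term a = 2.
Formula: S_i = 2 * (-5)^i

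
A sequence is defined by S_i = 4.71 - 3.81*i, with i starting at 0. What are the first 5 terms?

This is an arithmetic sequence.
i=0: S_0 = 4.71 + -3.81*0 = 4.71
i=1: S_1 = 4.71 + -3.81*1 = 0.9
i=2: S_2 = 4.71 + -3.81*2 = -2.91
i=3: S_3 = 4.71 + -3.81*3 = -6.72
i=4: S_4 = 4.71 + -3.81*4 = -10.53
The first 5 terms are: [4.71, 0.9, -2.91, -6.72, -10.53]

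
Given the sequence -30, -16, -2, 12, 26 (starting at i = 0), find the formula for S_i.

Check differences: -16 - -30 = 14
-2 - -16 = 14
Common difference d = 14.
First term a = -30.
Formula: S_i = -30 + 14*i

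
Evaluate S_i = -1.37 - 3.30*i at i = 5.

S_5 = -1.37 + -3.3*5 = -1.37 + -16.5 = -17.87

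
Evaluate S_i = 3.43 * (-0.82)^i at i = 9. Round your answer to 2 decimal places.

S_9 = 3.43 * (-0.82)^9 ≈ 3.43 * -0.1676 ≈ -0.57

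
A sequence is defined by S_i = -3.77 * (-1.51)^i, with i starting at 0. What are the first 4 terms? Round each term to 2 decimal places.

This is a geometric sequence.
i=0: S_0 = -3.77 * (-1.51)^0 = -3.77
i=1: S_1 = -3.77 * (-1.51)^1 ≈ 5.69
i=2: S_2 = -3.77 * (-1.51)^2 ≈ -8.6
i=3: S_3 = -3.77 * (-1.51)^3 ≈ 12.98
The first 4 terms are: [-3.77, 5.69, -8.6, 12.98]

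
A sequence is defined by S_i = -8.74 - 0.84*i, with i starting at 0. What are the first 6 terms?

This is an arithmetic sequence.
i=0: S_0 = -8.74 + -0.84*0 = -8.74
i=1: S_1 = -8.74 + -0.84*1 = -9.58
i=2: S_2 = -8.74 + -0.84*2 = -10.42
i=3: S_3 = -8.74 + -0.84*3 = -11.26
i=4: S_4 = -8.74 + -0.84*4 = -12.1
i=5: S_5 = -8.74 + -0.84*5 = -12.94
The first 6 terms are: [-8.74, -9.58, -10.42, -11.26, -12.1, -12.94]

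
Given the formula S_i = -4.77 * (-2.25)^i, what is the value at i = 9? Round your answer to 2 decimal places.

S_9 = -4.77 * (-2.25)^9 ≈ -4.77 * -1477.8919 ≈ 7049.54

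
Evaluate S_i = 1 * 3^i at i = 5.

S_5 = 1 * 3^5 = 1 * 243 = 243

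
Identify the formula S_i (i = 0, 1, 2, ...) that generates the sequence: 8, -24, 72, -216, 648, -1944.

Check ratios: -24 / 8 = -3.0
Common ratio r = -3.
First term a = 8.
Formula: S_i = 8 * (-3)^i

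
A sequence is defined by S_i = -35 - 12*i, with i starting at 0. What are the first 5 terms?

This is an arithmetic sequence.
i=0: S_0 = -35 + -12*0 = -35
i=1: S_1 = -35 + -12*1 = -47
i=2: S_2 = -35 + -12*2 = -59
i=3: S_3 = -35 + -12*3 = -71
i=4: S_4 = -35 + -12*4 = -83
The first 5 terms are: [-35, -47, -59, -71, -83]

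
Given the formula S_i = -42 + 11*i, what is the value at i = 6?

S_6 = -42 + 11*6 = -42 + 66 = 24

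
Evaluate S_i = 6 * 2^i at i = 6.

S_6 = 6 * 2^6 = 6 * 64 = 384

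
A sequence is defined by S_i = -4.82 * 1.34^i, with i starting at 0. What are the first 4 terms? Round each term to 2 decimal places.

This is a geometric sequence.
i=0: S_0 = -4.82 * 1.34^0 = -4.82
i=1: S_1 = -4.82 * 1.34^1 ≈ -6.46
i=2: S_2 = -4.82 * 1.34^2 ≈ -8.65
i=3: S_3 = -4.82 * 1.34^3 ≈ -11.6
The first 4 terms are: [-4.82, -6.46, -8.65, -11.6]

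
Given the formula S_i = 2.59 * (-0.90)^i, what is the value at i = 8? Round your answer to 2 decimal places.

S_8 = 2.59 * (-0.9)^8 ≈ 2.59 * 0.4305 ≈ 1.11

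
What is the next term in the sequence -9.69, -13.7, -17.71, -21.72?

Differences: -13.7 - -9.69 = -4.01
This is an arithmetic sequence with common difference d = -4.01.
Next term = -21.72 + -4.01 = -25.73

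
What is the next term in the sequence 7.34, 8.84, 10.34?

Differences: 8.84 - 7.34 = 1.5
This is an arithmetic sequence with common difference d = 1.5.
Next term = 10.34 + 1.5 = 11.84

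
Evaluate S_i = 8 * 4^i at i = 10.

S_10 = 8 * 4^10 = 8 * 1048576 = 8388608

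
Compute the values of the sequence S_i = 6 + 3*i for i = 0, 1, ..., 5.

This is an arithmetic sequence.
i=0: S_0 = 6 + 3*0 = 6
i=1: S_1 = 6 + 3*1 = 9
i=2: S_2 = 6 + 3*2 = 12
i=3: S_3 = 6 + 3*3 = 15
i=4: S_4 = 6 + 3*4 = 18
i=5: S_5 = 6 + 3*5 = 21
The first 6 terms are: [6, 9, 12, 15, 18, 21]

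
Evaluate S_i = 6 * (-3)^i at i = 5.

S_5 = 6 * (-3)^5 = 6 * -243 = -1458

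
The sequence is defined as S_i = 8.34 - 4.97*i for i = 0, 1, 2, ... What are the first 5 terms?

This is an arithmetic sequence.
i=0: S_0 = 8.34 + -4.97*0 = 8.34
i=1: S_1 = 8.34 + -4.97*1 = 3.37
i=2: S_2 = 8.34 + -4.97*2 = -1.6
i=3: S_3 = 8.34 + -4.97*3 = -6.57
i=4: S_4 = 8.34 + -4.97*4 = -11.54
The first 5 terms are: [8.34, 3.37, -1.6, -6.57, -11.54]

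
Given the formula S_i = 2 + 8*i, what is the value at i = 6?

S_6 = 2 + 8*6 = 2 + 48 = 50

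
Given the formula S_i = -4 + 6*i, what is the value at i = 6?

S_6 = -4 + 6*6 = -4 + 36 = 32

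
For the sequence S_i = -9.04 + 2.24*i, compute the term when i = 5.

S_5 = -9.04 + 2.24*5 = -9.04 + 11.2 = 2.16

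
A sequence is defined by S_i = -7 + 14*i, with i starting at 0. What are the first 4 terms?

This is an arithmetic sequence.
i=0: S_0 = -7 + 14*0 = -7
i=1: S_1 = -7 + 14*1 = 7
i=2: S_2 = -7 + 14*2 = 21
i=3: S_3 = -7 + 14*3 = 35
The first 4 terms are: [-7, 7, 21, 35]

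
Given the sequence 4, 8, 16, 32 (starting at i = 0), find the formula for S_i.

Check ratios: 8 / 4 = 2.0
Common ratio r = 2.
First term a = 4.
Formula: S_i = 4 * 2^i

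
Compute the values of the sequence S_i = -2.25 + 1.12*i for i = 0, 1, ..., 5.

This is an arithmetic sequence.
i=0: S_0 = -2.25 + 1.12*0 = -2.25
i=1: S_1 = -2.25 + 1.12*1 = -1.13
i=2: S_2 = -2.25 + 1.12*2 = -0.01
i=3: S_3 = -2.25 + 1.12*3 = 1.11
i=4: S_4 = -2.25 + 1.12*4 = 2.23
i=5: S_5 = -2.25 + 1.12*5 = 3.35
The first 6 terms are: [-2.25, -1.13, -0.01, 1.11, 2.23, 3.35]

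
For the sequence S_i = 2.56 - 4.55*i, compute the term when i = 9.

S_9 = 2.56 + -4.55*9 = 2.56 + -40.95 = -38.39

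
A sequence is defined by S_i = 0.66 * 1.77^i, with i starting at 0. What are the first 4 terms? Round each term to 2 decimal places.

This is a geometric sequence.
i=0: S_0 = 0.66 * 1.77^0 = 0.66
i=1: S_1 = 0.66 * 1.77^1 ≈ 1.17
i=2: S_2 = 0.66 * 1.77^2 ≈ 2.07
i=3: S_3 = 0.66 * 1.77^3 ≈ 3.66
The first 4 terms are: [0.66, 1.17, 2.07, 3.66]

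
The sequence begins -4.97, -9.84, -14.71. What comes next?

Differences: -9.84 - -4.97 = -4.87
This is an arithmetic sequence with common difference d = -4.87.
Next term = -14.71 + -4.87 = -19.58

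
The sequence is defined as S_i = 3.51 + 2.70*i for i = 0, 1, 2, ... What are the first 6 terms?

This is an arithmetic sequence.
i=0: S_0 = 3.51 + 2.7*0 = 3.51
i=1: S_1 = 3.51 + 2.7*1 = 6.21
i=2: S_2 = 3.51 + 2.7*2 = 8.91
i=3: S_3 = 3.51 + 2.7*3 = 11.61
i=4: S_4 = 3.51 + 2.7*4 = 14.31
i=5: S_5 = 3.51 + 2.7*5 = 17.01
The first 6 terms are: [3.51, 6.21, 8.91, 11.61, 14.31, 17.01]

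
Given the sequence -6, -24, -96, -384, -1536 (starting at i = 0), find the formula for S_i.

Check ratios: -24 / -6 = 4.0
Common ratio r = 4.
First term a = -6.
Formula: S_i = -6 * 4^i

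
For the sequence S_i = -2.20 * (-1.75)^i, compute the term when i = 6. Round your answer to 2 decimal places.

S_6 = -2.2 * (-1.75)^6 ≈ -2.2 * 28.7229 ≈ -63.19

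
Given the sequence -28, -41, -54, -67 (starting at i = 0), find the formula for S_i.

Check differences: -41 - -28 = -13
-54 - -41 = -13
Common difference d = -13.
First term a = -28.
Formula: S_i = -28 - 13*i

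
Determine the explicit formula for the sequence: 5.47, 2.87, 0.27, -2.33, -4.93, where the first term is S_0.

Check differences: 2.87 - 5.47 = -2.6
0.27 - 2.87 = -2.6
Common difference d = -2.6.
First term a = 5.47.
Formula: S_i = 5.47 - 2.60*i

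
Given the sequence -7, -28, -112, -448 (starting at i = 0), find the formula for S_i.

Check ratios: -28 / -7 = 4.0
Common ratio r = 4.
First term a = -7.
Formula: S_i = -7 * 4^i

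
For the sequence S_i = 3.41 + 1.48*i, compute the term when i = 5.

S_5 = 3.41 + 1.48*5 = 3.41 + 7.4 = 10.81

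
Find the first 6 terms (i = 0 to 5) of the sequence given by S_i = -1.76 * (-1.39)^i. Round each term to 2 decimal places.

This is a geometric sequence.
i=0: S_0 = -1.76 * (-1.39)^0 = -1.76
i=1: S_1 = -1.76 * (-1.39)^1 ≈ 2.45
i=2: S_2 = -1.76 * (-1.39)^2 ≈ -3.4
i=3: S_3 = -1.76 * (-1.39)^3 ≈ 4.73
i=4: S_4 = -1.76 * (-1.39)^4 ≈ -6.57
i=5: S_5 = -1.76 * (-1.39)^5 ≈ 9.13
The first 6 terms are: [-1.76, 2.45, -3.4, 4.73, -6.57, 9.13]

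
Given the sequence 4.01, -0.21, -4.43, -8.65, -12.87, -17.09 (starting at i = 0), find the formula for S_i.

Check differences: -0.21 - 4.01 = -4.22
-4.43 - -0.21 = -4.22
Common difference d = -4.22.
First term a = 4.01.
Formula: S_i = 4.01 - 4.22*i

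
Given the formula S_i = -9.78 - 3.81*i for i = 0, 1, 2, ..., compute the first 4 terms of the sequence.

This is an arithmetic sequence.
i=0: S_0 = -9.78 + -3.81*0 = -9.78
i=1: S_1 = -9.78 + -3.81*1 = -13.59
i=2: S_2 = -9.78 + -3.81*2 = -17.4
i=3: S_3 = -9.78 + -3.81*3 = -21.21
The first 4 terms are: [-9.78, -13.59, -17.4, -21.21]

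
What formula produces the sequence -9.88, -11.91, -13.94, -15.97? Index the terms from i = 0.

Check differences: -11.91 - -9.88 = -2.03
-13.94 - -11.91 = -2.03
Common difference d = -2.03.
First term a = -9.88.
Formula: S_i = -9.88 - 2.03*i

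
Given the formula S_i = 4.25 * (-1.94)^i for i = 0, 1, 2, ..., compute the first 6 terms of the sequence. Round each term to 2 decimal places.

This is a geometric sequence.
i=0: S_0 = 4.25 * (-1.94)^0 = 4.25
i=1: S_1 = 4.25 * (-1.94)^1 ≈ -8.25
i=2: S_2 = 4.25 * (-1.94)^2 ≈ 16.0
i=3: S_3 = 4.25 * (-1.94)^3 ≈ -31.03
i=4: S_4 = 4.25 * (-1.94)^4 ≈ 60.2
i=5: S_5 = 4.25 * (-1.94)^5 ≈ -116.79
The first 6 terms are: [4.25, -8.25, 16.0, -31.03, 60.2, -116.79]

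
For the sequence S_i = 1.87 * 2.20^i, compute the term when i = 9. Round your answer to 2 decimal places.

S_9 = 1.87 * 2.2^9 ≈ 1.87 * 1207.2692 ≈ 2257.59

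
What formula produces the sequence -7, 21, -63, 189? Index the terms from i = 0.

Check ratios: 21 / -7 = -3.0
Common ratio r = -3.
First term a = -7.
Formula: S_i = -7 * (-3)^i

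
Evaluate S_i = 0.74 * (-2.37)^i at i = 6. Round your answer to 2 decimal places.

S_6 = 0.74 * (-2.37)^6 ≈ 0.74 * 177.2108 ≈ 131.14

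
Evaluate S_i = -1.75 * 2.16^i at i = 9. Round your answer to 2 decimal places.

S_9 = -1.75 * 2.16^9 ≈ -1.75 * 1023.4904 ≈ -1791.11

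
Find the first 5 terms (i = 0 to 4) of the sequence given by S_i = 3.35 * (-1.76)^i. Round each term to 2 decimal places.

This is a geometric sequence.
i=0: S_0 = 3.35 * (-1.76)^0 = 3.35
i=1: S_1 = 3.35 * (-1.76)^1 ≈ -5.9
i=2: S_2 = 3.35 * (-1.76)^2 ≈ 10.38
i=3: S_3 = 3.35 * (-1.76)^3 ≈ -18.26
i=4: S_4 = 3.35 * (-1.76)^4 ≈ 32.14
The first 5 terms are: [3.35, -5.9, 10.38, -18.26, 32.14]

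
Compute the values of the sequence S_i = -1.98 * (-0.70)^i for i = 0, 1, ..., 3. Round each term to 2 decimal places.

This is a geometric sequence.
i=0: S_0 = -1.98 * (-0.7)^0 = -1.98
i=1: S_1 = -1.98 * (-0.7)^1 ≈ 1.39
i=2: S_2 = -1.98 * (-0.7)^2 ≈ -0.97
i=3: S_3 = -1.98 * (-0.7)^3 ≈ 0.68
The first 4 terms are: [-1.98, 1.39, -0.97, 0.68]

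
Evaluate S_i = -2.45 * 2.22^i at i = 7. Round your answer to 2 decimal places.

S_7 = -2.45 * 2.22^7 ≈ -2.45 * 265.7485 ≈ -651.08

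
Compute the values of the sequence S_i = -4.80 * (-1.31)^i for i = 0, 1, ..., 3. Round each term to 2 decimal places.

This is a geometric sequence.
i=0: S_0 = -4.8 * (-1.31)^0 = -4.8
i=1: S_1 = -4.8 * (-1.31)^1 ≈ 6.29
i=2: S_2 = -4.8 * (-1.31)^2 ≈ -8.24
i=3: S_3 = -4.8 * (-1.31)^3 ≈ 10.79
The first 4 terms are: [-4.8, 6.29, -8.24, 10.79]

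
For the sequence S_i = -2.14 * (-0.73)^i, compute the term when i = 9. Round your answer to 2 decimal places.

S_9 = -2.14 * (-0.73)^9 ≈ -2.14 * -0.0589 ≈ 0.13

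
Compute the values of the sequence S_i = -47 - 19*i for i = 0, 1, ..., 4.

This is an arithmetic sequence.
i=0: S_0 = -47 + -19*0 = -47
i=1: S_1 = -47 + -19*1 = -66
i=2: S_2 = -47 + -19*2 = -85
i=3: S_3 = -47 + -19*3 = -104
i=4: S_4 = -47 + -19*4 = -123
The first 5 terms are: [-47, -66, -85, -104, -123]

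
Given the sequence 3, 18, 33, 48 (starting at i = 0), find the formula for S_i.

Check differences: 18 - 3 = 15
33 - 18 = 15
Common difference d = 15.
First term a = 3.
Formula: S_i = 3 + 15*i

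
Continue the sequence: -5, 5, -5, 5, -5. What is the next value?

Ratios: 5 / -5 = -1.0
This is a geometric sequence with common ratio r = -1.
Next term = -5 * -1 = 5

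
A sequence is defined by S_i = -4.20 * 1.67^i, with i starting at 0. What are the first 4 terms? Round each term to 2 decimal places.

This is a geometric sequence.
i=0: S_0 = -4.2 * 1.67^0 = -4.2
i=1: S_1 = -4.2 * 1.67^1 ≈ -7.01
i=2: S_2 = -4.2 * 1.67^2 ≈ -11.71
i=3: S_3 = -4.2 * 1.67^3 ≈ -19.56
The first 4 terms are: [-4.2, -7.01, -11.71, -19.56]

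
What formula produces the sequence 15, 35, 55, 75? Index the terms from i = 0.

Check differences: 35 - 15 = 20
55 - 35 = 20
Common difference d = 20.
First term a = 15.
Formula: S_i = 15 + 20*i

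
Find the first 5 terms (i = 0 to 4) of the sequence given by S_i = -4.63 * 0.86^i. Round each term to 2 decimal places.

This is a geometric sequence.
i=0: S_0 = -4.63 * 0.86^0 = -4.63
i=1: S_1 = -4.63 * 0.86^1 ≈ -3.98
i=2: S_2 = -4.63 * 0.86^2 ≈ -3.42
i=3: S_3 = -4.63 * 0.86^3 ≈ -2.94
i=4: S_4 = -4.63 * 0.86^4 ≈ -2.53
The first 5 terms are: [-4.63, -3.98, -3.42, -2.94, -2.53]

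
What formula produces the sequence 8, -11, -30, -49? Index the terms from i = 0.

Check differences: -11 - 8 = -19
-30 - -11 = -19
Common difference d = -19.
First term a = 8.
Formula: S_i = 8 - 19*i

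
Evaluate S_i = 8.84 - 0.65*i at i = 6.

S_6 = 8.84 + -0.65*6 = 8.84 + -3.9 = 4.94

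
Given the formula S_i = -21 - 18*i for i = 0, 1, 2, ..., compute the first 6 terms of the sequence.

This is an arithmetic sequence.
i=0: S_0 = -21 + -18*0 = -21
i=1: S_1 = -21 + -18*1 = -39
i=2: S_2 = -21 + -18*2 = -57
i=3: S_3 = -21 + -18*3 = -75
i=4: S_4 = -21 + -18*4 = -93
i=5: S_5 = -21 + -18*5 = -111
The first 6 terms are: [-21, -39, -57, -75, -93, -111]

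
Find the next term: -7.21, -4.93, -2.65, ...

Differences: -4.93 - -7.21 = 2.28
This is an arithmetic sequence with common difference d = 2.28.
Next term = -2.65 + 2.28 = -0.37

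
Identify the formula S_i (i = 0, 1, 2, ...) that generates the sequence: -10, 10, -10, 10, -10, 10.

Check ratios: 10 / -10 = -1.0
Common ratio r = -1.
First term a = -10.
Formula: S_i = -10 * (-1)^i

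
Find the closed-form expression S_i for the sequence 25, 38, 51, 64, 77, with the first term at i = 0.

Check differences: 38 - 25 = 13
51 - 38 = 13
Common difference d = 13.
First term a = 25.
Formula: S_i = 25 + 13*i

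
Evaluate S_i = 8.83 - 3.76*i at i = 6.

S_6 = 8.83 + -3.76*6 = 8.83 + -22.56 = -13.73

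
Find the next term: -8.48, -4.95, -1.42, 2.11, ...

Differences: -4.95 - -8.48 = 3.53
This is an arithmetic sequence with common difference d = 3.53.
Next term = 2.11 + 3.53 = 5.64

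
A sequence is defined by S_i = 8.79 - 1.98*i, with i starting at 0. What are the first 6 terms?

This is an arithmetic sequence.
i=0: S_0 = 8.79 + -1.98*0 = 8.79
i=1: S_1 = 8.79 + -1.98*1 = 6.81
i=2: S_2 = 8.79 + -1.98*2 = 4.83
i=3: S_3 = 8.79 + -1.98*3 = 2.85
i=4: S_4 = 8.79 + -1.98*4 = 0.87
i=5: S_5 = 8.79 + -1.98*5 = -1.11
The first 6 terms are: [8.79, 6.81, 4.83, 2.85, 0.87, -1.11]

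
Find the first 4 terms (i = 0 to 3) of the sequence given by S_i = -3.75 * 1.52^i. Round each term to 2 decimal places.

This is a geometric sequence.
i=0: S_0 = -3.75 * 1.52^0 = -3.75
i=1: S_1 = -3.75 * 1.52^1 = -5.7
i=2: S_2 = -3.75 * 1.52^2 ≈ -8.66
i=3: S_3 = -3.75 * 1.52^3 ≈ -13.17
The first 4 terms are: [-3.75, -5.7, -8.66, -13.17]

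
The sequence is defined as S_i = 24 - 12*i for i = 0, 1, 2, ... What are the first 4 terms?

This is an arithmetic sequence.
i=0: S_0 = 24 + -12*0 = 24
i=1: S_1 = 24 + -12*1 = 12
i=2: S_2 = 24 + -12*2 = 0
i=3: S_3 = 24 + -12*3 = -12
The first 4 terms are: [24, 12, 0, -12]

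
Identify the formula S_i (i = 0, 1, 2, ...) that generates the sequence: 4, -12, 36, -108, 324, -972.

Check ratios: -12 / 4 = -3.0
Common ratio r = -3.
First term a = 4.
Formula: S_i = 4 * (-3)^i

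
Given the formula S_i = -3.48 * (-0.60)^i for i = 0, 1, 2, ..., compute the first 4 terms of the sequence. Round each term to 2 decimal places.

This is a geometric sequence.
i=0: S_0 = -3.48 * (-0.6)^0 = -3.48
i=1: S_1 = -3.48 * (-0.6)^1 ≈ 2.09
i=2: S_2 = -3.48 * (-0.6)^2 ≈ -1.25
i=3: S_3 = -3.48 * (-0.6)^3 ≈ 0.75
The first 4 terms are: [-3.48, 2.09, -1.25, 0.75]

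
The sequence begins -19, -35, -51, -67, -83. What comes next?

Differences: -35 - -19 = -16
This is an arithmetic sequence with common difference d = -16.
Next term = -83 + -16 = -99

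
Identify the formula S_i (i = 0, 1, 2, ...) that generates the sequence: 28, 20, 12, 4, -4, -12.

Check differences: 20 - 28 = -8
12 - 20 = -8
Common difference d = -8.
First term a = 28.
Formula: S_i = 28 - 8*i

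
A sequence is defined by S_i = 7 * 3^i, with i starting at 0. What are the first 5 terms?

This is a geometric sequence.
i=0: S_0 = 7 * 3^0 = 7
i=1: S_1 = 7 * 3^1 = 21
i=2: S_2 = 7 * 3^2 = 63
i=3: S_3 = 7 * 3^3 = 189
i=4: S_4 = 7 * 3^4 = 567
The first 5 terms are: [7, 21, 63, 189, 567]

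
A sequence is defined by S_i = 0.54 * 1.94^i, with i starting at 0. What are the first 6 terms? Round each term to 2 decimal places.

This is a geometric sequence.
i=0: S_0 = 0.54 * 1.94^0 = 0.54
i=1: S_1 = 0.54 * 1.94^1 ≈ 1.05
i=2: S_2 = 0.54 * 1.94^2 ≈ 2.03
i=3: S_3 = 0.54 * 1.94^3 ≈ 3.94
i=4: S_4 = 0.54 * 1.94^4 ≈ 7.65
i=5: S_5 = 0.54 * 1.94^5 ≈ 14.84
The first 6 terms are: [0.54, 1.05, 2.03, 3.94, 7.65, 14.84]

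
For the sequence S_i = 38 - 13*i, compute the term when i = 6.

S_6 = 38 + -13*6 = 38 + -78 = -40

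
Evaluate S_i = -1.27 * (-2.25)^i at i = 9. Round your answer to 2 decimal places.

S_9 = -1.27 * (-2.25)^9 ≈ -1.27 * -1477.8919 ≈ 1876.92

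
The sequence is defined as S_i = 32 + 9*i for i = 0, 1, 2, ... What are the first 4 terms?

This is an arithmetic sequence.
i=0: S_0 = 32 + 9*0 = 32
i=1: S_1 = 32 + 9*1 = 41
i=2: S_2 = 32 + 9*2 = 50
i=3: S_3 = 32 + 9*3 = 59
The first 4 terms are: [32, 41, 50, 59]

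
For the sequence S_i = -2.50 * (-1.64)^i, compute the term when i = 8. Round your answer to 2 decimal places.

S_8 = -2.5 * (-1.64)^8 ≈ -2.5 * 52.33 ≈ -130.83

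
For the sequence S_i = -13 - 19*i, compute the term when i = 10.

S_10 = -13 + -19*10 = -13 + -190 = -203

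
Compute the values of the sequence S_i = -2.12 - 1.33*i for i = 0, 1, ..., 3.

This is an arithmetic sequence.
i=0: S_0 = -2.12 + -1.33*0 = -2.12
i=1: S_1 = -2.12 + -1.33*1 = -3.45
i=2: S_2 = -2.12 + -1.33*2 = -4.78
i=3: S_3 = -2.12 + -1.33*3 = -6.11
The first 4 terms are: [-2.12, -3.45, -4.78, -6.11]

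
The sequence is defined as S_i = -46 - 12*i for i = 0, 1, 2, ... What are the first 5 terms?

This is an arithmetic sequence.
i=0: S_0 = -46 + -12*0 = -46
i=1: S_1 = -46 + -12*1 = -58
i=2: S_2 = -46 + -12*2 = -70
i=3: S_3 = -46 + -12*3 = -82
i=4: S_4 = -46 + -12*4 = -94
The first 5 terms are: [-46, -58, -70, -82, -94]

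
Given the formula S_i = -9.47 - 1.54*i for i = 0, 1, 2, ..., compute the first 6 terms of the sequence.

This is an arithmetic sequence.
i=0: S_0 = -9.47 + -1.54*0 = -9.47
i=1: S_1 = -9.47 + -1.54*1 = -11.01
i=2: S_2 = -9.47 + -1.54*2 = -12.55
i=3: S_3 = -9.47 + -1.54*3 = -14.09
i=4: S_4 = -9.47 + -1.54*4 = -15.63
i=5: S_5 = -9.47 + -1.54*5 = -17.17
The first 6 terms are: [-9.47, -11.01, -12.55, -14.09, -15.63, -17.17]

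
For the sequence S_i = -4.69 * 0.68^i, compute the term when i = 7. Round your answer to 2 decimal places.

S_7 = -4.69 * 0.68^7 ≈ -4.69 * 0.0672 ≈ -0.32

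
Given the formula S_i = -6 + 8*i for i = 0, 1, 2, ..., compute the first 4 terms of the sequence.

This is an arithmetic sequence.
i=0: S_0 = -6 + 8*0 = -6
i=1: S_1 = -6 + 8*1 = 2
i=2: S_2 = -6 + 8*2 = 10
i=3: S_3 = -6 + 8*3 = 18
The first 4 terms are: [-6, 2, 10, 18]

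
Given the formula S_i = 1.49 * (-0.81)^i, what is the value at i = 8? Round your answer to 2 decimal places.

S_8 = 1.49 * (-0.81)^8 ≈ 1.49 * 0.1853 ≈ 0.28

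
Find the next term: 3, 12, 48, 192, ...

Ratios: 12 / 3 = 4.0
This is a geometric sequence with common ratio r = 4.
Next term = 192 * 4 = 768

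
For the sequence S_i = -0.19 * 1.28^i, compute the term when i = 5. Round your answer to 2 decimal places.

S_5 = -0.19 * 1.28^5 ≈ -0.19 * 3.436 ≈ -0.65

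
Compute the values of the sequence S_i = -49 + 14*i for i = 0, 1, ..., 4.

This is an arithmetic sequence.
i=0: S_0 = -49 + 14*0 = -49
i=1: S_1 = -49 + 14*1 = -35
i=2: S_2 = -49 + 14*2 = -21
i=3: S_3 = -49 + 14*3 = -7
i=4: S_4 = -49 + 14*4 = 7
The first 5 terms are: [-49, -35, -21, -7, 7]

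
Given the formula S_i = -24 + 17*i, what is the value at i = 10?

S_10 = -24 + 17*10 = -24 + 170 = 146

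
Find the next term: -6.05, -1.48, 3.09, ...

Differences: -1.48 - -6.05 = 4.57
This is an arithmetic sequence with common difference d = 4.57.
Next term = 3.09 + 4.57 = 7.66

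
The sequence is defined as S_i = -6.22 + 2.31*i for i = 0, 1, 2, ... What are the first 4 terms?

This is an arithmetic sequence.
i=0: S_0 = -6.22 + 2.31*0 = -6.22
i=1: S_1 = -6.22 + 2.31*1 = -3.91
i=2: S_2 = -6.22 + 2.31*2 = -1.6
i=3: S_3 = -6.22 + 2.31*3 = 0.71
The first 4 terms are: [-6.22, -3.91, -1.6, 0.71]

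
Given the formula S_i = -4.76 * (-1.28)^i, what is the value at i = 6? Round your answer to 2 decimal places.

S_6 = -4.76 * (-1.28)^6 ≈ -4.76 * 4.398 ≈ -20.93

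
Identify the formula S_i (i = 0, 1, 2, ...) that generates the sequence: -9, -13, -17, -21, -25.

Check differences: -13 - -9 = -4
-17 - -13 = -4
Common difference d = -4.
First term a = -9.
Formula: S_i = -9 - 4*i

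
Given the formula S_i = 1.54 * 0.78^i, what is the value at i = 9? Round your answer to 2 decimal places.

S_9 = 1.54 * 0.78^9 ≈ 1.54 * 0.1069 ≈ 0.16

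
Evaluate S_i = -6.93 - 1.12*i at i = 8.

S_8 = -6.93 + -1.12*8 = -6.93 + -8.96 = -15.89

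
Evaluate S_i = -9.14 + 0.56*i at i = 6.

S_6 = -9.14 + 0.56*6 = -9.14 + 3.36 = -5.78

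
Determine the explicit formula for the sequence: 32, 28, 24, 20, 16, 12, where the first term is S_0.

Check differences: 28 - 32 = -4
24 - 28 = -4
Common difference d = -4.
First term a = 32.
Formula: S_i = 32 - 4*i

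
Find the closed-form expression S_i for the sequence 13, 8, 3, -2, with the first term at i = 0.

Check differences: 8 - 13 = -5
3 - 8 = -5
Common difference d = -5.
First term a = 13.
Formula: S_i = 13 - 5*i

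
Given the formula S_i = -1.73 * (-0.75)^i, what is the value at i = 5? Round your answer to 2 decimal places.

S_5 = -1.73 * (-0.75)^5 ≈ -1.73 * -0.2373 ≈ 0.41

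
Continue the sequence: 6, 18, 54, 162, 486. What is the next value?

Ratios: 18 / 6 = 3.0
This is a geometric sequence with common ratio r = 3.
Next term = 486 * 3 = 1458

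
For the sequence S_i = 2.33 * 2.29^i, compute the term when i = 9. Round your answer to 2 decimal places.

S_9 = 2.33 * 2.29^9 ≈ 2.33 * 1731.8862 ≈ 4035.29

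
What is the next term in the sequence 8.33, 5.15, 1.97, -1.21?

Differences: 5.15 - 8.33 = -3.18
This is an arithmetic sequence with common difference d = -3.18.
Next term = -1.21 + -3.18 = -4.39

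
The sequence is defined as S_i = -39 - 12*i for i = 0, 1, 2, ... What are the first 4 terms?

This is an arithmetic sequence.
i=0: S_0 = -39 + -12*0 = -39
i=1: S_1 = -39 + -12*1 = -51
i=2: S_2 = -39 + -12*2 = -63
i=3: S_3 = -39 + -12*3 = -75
The first 4 terms are: [-39, -51, -63, -75]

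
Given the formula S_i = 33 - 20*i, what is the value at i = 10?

S_10 = 33 + -20*10 = 33 + -200 = -167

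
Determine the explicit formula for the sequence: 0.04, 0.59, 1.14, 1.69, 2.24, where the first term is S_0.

Check differences: 0.59 - 0.04 = 0.55
1.14 - 0.59 = 0.55
Common difference d = 0.55.
First term a = 0.04.
Formula: S_i = 0.04 + 0.55*i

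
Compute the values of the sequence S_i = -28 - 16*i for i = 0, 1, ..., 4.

This is an arithmetic sequence.
i=0: S_0 = -28 + -16*0 = -28
i=1: S_1 = -28 + -16*1 = -44
i=2: S_2 = -28 + -16*2 = -60
i=3: S_3 = -28 + -16*3 = -76
i=4: S_4 = -28 + -16*4 = -92
The first 5 terms are: [-28, -44, -60, -76, -92]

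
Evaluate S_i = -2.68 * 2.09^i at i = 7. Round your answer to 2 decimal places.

S_7 = -2.68 * 2.09^7 ≈ -2.68 * 174.1903 ≈ -466.83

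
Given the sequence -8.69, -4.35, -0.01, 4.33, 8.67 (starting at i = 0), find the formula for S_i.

Check differences: -4.35 - -8.69 = 4.34
-0.01 - -4.35 = 4.34
Common difference d = 4.34.
First term a = -8.69.
Formula: S_i = -8.69 + 4.34*i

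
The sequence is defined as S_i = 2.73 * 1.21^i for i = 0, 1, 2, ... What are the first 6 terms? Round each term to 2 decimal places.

This is a geometric sequence.
i=0: S_0 = 2.73 * 1.21^0 = 2.73
i=1: S_1 = 2.73 * 1.21^1 ≈ 3.3
i=2: S_2 = 2.73 * 1.21^2 ≈ 4.0
i=3: S_3 = 2.73 * 1.21^3 ≈ 4.84
i=4: S_4 = 2.73 * 1.21^4 ≈ 5.85
i=5: S_5 = 2.73 * 1.21^5 ≈ 7.08
The first 6 terms are: [2.73, 3.3, 4.0, 4.84, 5.85, 7.08]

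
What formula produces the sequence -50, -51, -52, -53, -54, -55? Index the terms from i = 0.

Check differences: -51 - -50 = -1
-52 - -51 = -1
Common difference d = -1.
First term a = -50.
Formula: S_i = -50 - 1*i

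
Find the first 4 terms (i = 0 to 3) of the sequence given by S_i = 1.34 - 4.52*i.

This is an arithmetic sequence.
i=0: S_0 = 1.34 + -4.52*0 = 1.34
i=1: S_1 = 1.34 + -4.52*1 = -3.18
i=2: S_2 = 1.34 + -4.52*2 = -7.7
i=3: S_3 = 1.34 + -4.52*3 = -12.22
The first 4 terms are: [1.34, -3.18, -7.7, -12.22]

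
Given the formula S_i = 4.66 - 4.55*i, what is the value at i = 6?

S_6 = 4.66 + -4.55*6 = 4.66 + -27.3 = -22.64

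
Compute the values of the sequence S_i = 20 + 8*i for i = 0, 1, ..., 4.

This is an arithmetic sequence.
i=0: S_0 = 20 + 8*0 = 20
i=1: S_1 = 20 + 8*1 = 28
i=2: S_2 = 20 + 8*2 = 36
i=3: S_3 = 20 + 8*3 = 44
i=4: S_4 = 20 + 8*4 = 52
The first 5 terms are: [20, 28, 36, 44, 52]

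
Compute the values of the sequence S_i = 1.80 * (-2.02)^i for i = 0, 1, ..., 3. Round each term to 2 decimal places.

This is a geometric sequence.
i=0: S_0 = 1.8 * (-2.02)^0 = 1.8
i=1: S_1 = 1.8 * (-2.02)^1 ≈ -3.64
i=2: S_2 = 1.8 * (-2.02)^2 ≈ 7.34
i=3: S_3 = 1.8 * (-2.02)^3 ≈ -14.84
The first 4 terms are: [1.8, -3.64, 7.34, -14.84]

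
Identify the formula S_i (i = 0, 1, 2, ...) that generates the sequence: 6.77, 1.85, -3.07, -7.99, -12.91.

Check differences: 1.85 - 6.77 = -4.92
-3.07 - 1.85 = -4.92
Common difference d = -4.92.
First term a = 6.77.
Formula: S_i = 6.77 - 4.92*i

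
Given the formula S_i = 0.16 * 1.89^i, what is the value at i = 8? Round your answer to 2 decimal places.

S_8 = 0.16 * 1.89^8 ≈ 0.16 * 162.815 ≈ 26.05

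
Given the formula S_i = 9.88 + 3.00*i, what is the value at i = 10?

S_10 = 9.88 + 3.0*10 = 9.88 + 30.0 = 39.88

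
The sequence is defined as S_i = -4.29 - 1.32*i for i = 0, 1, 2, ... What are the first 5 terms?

This is an arithmetic sequence.
i=0: S_0 = -4.29 + -1.32*0 = -4.29
i=1: S_1 = -4.29 + -1.32*1 = -5.61
i=2: S_2 = -4.29 + -1.32*2 = -6.93
i=3: S_3 = -4.29 + -1.32*3 = -8.25
i=4: S_4 = -4.29 + -1.32*4 = -9.57
The first 5 terms are: [-4.29, -5.61, -6.93, -8.25, -9.57]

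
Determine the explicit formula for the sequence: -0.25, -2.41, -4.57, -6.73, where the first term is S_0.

Check differences: -2.41 - -0.25 = -2.16
-4.57 - -2.41 = -2.16
Common difference d = -2.16.
First term a = -0.25.
Formula: S_i = -0.25 - 2.16*i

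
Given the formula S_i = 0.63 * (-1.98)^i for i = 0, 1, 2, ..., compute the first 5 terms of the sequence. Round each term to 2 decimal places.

This is a geometric sequence.
i=0: S_0 = 0.63 * (-1.98)^0 = 0.63
i=1: S_1 = 0.63 * (-1.98)^1 ≈ -1.25
i=2: S_2 = 0.63 * (-1.98)^2 ≈ 2.47
i=3: S_3 = 0.63 * (-1.98)^3 ≈ -4.89
i=4: S_4 = 0.63 * (-1.98)^4 ≈ 9.68
The first 5 terms are: [0.63, -1.25, 2.47, -4.89, 9.68]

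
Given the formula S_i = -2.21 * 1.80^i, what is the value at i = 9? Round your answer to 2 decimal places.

S_9 = -2.21 * 1.8^9 ≈ -2.21 * 198.3593 ≈ -438.37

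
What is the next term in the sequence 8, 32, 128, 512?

Ratios: 32 / 8 = 4.0
This is a geometric sequence with common ratio r = 4.
Next term = 512 * 4 = 2048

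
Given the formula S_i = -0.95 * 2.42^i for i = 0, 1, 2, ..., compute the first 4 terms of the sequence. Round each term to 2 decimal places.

This is a geometric sequence.
i=0: S_0 = -0.95 * 2.42^0 = -0.95
i=1: S_1 = -0.95 * 2.42^1 ≈ -2.3
i=2: S_2 = -0.95 * 2.42^2 ≈ -5.56
i=3: S_3 = -0.95 * 2.42^3 ≈ -13.46
The first 4 terms are: [-0.95, -2.3, -5.56, -13.46]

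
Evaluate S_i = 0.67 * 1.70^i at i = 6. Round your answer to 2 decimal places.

S_6 = 0.67 * 1.7^6 ≈ 0.67 * 24.1376 ≈ 16.17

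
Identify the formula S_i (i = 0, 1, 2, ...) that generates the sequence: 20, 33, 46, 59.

Check differences: 33 - 20 = 13
46 - 33 = 13
Common difference d = 13.
First term a = 20.
Formula: S_i = 20 + 13*i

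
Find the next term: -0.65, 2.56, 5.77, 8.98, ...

Differences: 2.56 - -0.65 = 3.21
This is an arithmetic sequence with common difference d = 3.21.
Next term = 8.98 + 3.21 = 12.19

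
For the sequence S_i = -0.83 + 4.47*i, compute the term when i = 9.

S_9 = -0.83 + 4.47*9 = -0.83 + 40.23 = 39.4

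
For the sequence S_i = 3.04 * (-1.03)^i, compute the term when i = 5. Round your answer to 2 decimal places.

S_5 = 3.04 * (-1.03)^5 ≈ 3.04 * -1.1593 ≈ -3.52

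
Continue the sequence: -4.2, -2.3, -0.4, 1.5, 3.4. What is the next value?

Differences: -2.3 - -4.2 = 1.9
This is an arithmetic sequence with common difference d = 1.9.
Next term = 3.4 + 1.9 = 5.3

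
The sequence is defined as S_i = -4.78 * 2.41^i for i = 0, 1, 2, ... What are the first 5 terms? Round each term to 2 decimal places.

This is a geometric sequence.
i=0: S_0 = -4.78 * 2.41^0 = -4.78
i=1: S_1 = -4.78 * 2.41^1 ≈ -11.52
i=2: S_2 = -4.78 * 2.41^2 ≈ -27.76
i=3: S_3 = -4.78 * 2.41^3 ≈ -66.91
i=4: S_4 = -4.78 * 2.41^4 ≈ -161.25
The first 5 terms are: [-4.78, -11.52, -27.76, -66.91, -161.25]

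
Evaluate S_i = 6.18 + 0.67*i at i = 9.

S_9 = 6.18 + 0.67*9 = 6.18 + 6.03 = 12.21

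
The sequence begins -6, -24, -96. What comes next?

Ratios: -24 / -6 = 4.0
This is a geometric sequence with common ratio r = 4.
Next term = -96 * 4 = -384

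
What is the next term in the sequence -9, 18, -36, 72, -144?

Ratios: 18 / -9 = -2.0
This is a geometric sequence with common ratio r = -2.
Next term = -144 * -2 = 288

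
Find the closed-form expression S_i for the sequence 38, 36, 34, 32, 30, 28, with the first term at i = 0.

Check differences: 36 - 38 = -2
34 - 36 = -2
Common difference d = -2.
First term a = 38.
Formula: S_i = 38 - 2*i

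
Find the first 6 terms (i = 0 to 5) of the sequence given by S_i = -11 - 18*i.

This is an arithmetic sequence.
i=0: S_0 = -11 + -18*0 = -11
i=1: S_1 = -11 + -18*1 = -29
i=2: S_2 = -11 + -18*2 = -47
i=3: S_3 = -11 + -18*3 = -65
i=4: S_4 = -11 + -18*4 = -83
i=5: S_5 = -11 + -18*5 = -101
The first 6 terms are: [-11, -29, -47, -65, -83, -101]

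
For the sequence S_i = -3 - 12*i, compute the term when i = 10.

S_10 = -3 + -12*10 = -3 + -120 = -123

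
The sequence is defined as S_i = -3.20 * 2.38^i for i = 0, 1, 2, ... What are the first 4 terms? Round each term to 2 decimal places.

This is a geometric sequence.
i=0: S_0 = -3.2 * 2.38^0 = -3.2
i=1: S_1 = -3.2 * 2.38^1 ≈ -7.62
i=2: S_2 = -3.2 * 2.38^2 ≈ -18.13
i=3: S_3 = -3.2 * 2.38^3 ≈ -43.14
The first 4 terms are: [-3.2, -7.62, -18.13, -43.14]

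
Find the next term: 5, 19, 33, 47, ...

Differences: 19 - 5 = 14
This is an arithmetic sequence with common difference d = 14.
Next term = 47 + 14 = 61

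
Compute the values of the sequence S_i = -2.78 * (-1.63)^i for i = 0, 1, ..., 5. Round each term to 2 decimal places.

This is a geometric sequence.
i=0: S_0 = -2.78 * (-1.63)^0 = -2.78
i=1: S_1 = -2.78 * (-1.63)^1 ≈ 4.53
i=2: S_2 = -2.78 * (-1.63)^2 ≈ -7.39
i=3: S_3 = -2.78 * (-1.63)^3 ≈ 12.04
i=4: S_4 = -2.78 * (-1.63)^4 ≈ -19.62
i=5: S_5 = -2.78 * (-1.63)^5 ≈ 31.99
The first 6 terms are: [-2.78, 4.53, -7.39, 12.04, -19.62, 31.99]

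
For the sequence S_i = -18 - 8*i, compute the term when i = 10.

S_10 = -18 + -8*10 = -18 + -80 = -98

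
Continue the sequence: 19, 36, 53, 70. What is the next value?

Differences: 36 - 19 = 17
This is an arithmetic sequence with common difference d = 17.
Next term = 70 + 17 = 87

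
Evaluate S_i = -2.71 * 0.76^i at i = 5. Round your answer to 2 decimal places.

S_5 = -2.71 * 0.76^5 ≈ -2.71 * 0.2536 ≈ -0.69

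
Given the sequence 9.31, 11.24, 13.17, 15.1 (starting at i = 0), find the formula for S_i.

Check differences: 11.24 - 9.31 = 1.93
13.17 - 11.24 = 1.93
Common difference d = 1.93.
First term a = 9.31.
Formula: S_i = 9.31 + 1.93*i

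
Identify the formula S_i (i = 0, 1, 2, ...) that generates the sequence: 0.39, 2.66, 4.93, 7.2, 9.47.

Check differences: 2.66 - 0.39 = 2.27
4.93 - 2.66 = 2.27
Common difference d = 2.27.
First term a = 0.39.
Formula: S_i = 0.39 + 2.27*i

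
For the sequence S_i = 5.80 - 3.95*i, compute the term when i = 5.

S_5 = 5.8 + -3.95*5 = 5.8 + -19.75 = -13.95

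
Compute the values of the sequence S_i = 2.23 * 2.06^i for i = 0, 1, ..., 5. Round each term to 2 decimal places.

This is a geometric sequence.
i=0: S_0 = 2.23 * 2.06^0 = 2.23
i=1: S_1 = 2.23 * 2.06^1 ≈ 4.59
i=2: S_2 = 2.23 * 2.06^2 ≈ 9.46
i=3: S_3 = 2.23 * 2.06^3 ≈ 19.49
i=4: S_4 = 2.23 * 2.06^4 ≈ 40.16
i=5: S_5 = 2.23 * 2.06^5 ≈ 82.73
The first 6 terms are: [2.23, 4.59, 9.46, 19.49, 40.16, 82.73]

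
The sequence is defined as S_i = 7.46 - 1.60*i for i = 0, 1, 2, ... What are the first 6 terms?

This is an arithmetic sequence.
i=0: S_0 = 7.46 + -1.6*0 = 7.46
i=1: S_1 = 7.46 + -1.6*1 = 5.86
i=2: S_2 = 7.46 + -1.6*2 = 4.26
i=3: S_3 = 7.46 + -1.6*3 = 2.66
i=4: S_4 = 7.46 + -1.6*4 = 1.06
i=5: S_5 = 7.46 + -1.6*5 = -0.54
The first 6 terms are: [7.46, 5.86, 4.26, 2.66, 1.06, -0.54]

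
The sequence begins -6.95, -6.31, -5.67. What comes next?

Differences: -6.31 - -6.95 = 0.64
This is an arithmetic sequence with common difference d = 0.64.
Next term = -5.67 + 0.64 = -5.03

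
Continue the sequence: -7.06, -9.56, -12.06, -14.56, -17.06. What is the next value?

Differences: -9.56 - -7.06 = -2.5
This is an arithmetic sequence with common difference d = -2.5.
Next term = -17.06 + -2.5 = -19.56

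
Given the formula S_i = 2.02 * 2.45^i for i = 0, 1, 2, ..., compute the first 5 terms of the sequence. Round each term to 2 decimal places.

This is a geometric sequence.
i=0: S_0 = 2.02 * 2.45^0 = 2.02
i=1: S_1 = 2.02 * 2.45^1 ≈ 4.95
i=2: S_2 = 2.02 * 2.45^2 ≈ 12.13
i=3: S_3 = 2.02 * 2.45^3 ≈ 29.71
i=4: S_4 = 2.02 * 2.45^4 ≈ 72.78
The first 5 terms are: [2.02, 4.95, 12.13, 29.71, 72.78]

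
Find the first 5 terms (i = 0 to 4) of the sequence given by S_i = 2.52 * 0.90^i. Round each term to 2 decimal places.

This is a geometric sequence.
i=0: S_0 = 2.52 * 0.9^0 = 2.52
i=1: S_1 = 2.52 * 0.9^1 ≈ 2.27
i=2: S_2 = 2.52 * 0.9^2 ≈ 2.04
i=3: S_3 = 2.52 * 0.9^3 ≈ 1.84
i=4: S_4 = 2.52 * 0.9^4 ≈ 1.65
The first 5 terms are: [2.52, 2.27, 2.04, 1.84, 1.65]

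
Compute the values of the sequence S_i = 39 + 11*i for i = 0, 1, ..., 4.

This is an arithmetic sequence.
i=0: S_0 = 39 + 11*0 = 39
i=1: S_1 = 39 + 11*1 = 50
i=2: S_2 = 39 + 11*2 = 61
i=3: S_3 = 39 + 11*3 = 72
i=4: S_4 = 39 + 11*4 = 83
The first 5 terms are: [39, 50, 61, 72, 83]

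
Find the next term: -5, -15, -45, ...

Ratios: -15 / -5 = 3.0
This is a geometric sequence with common ratio r = 3.
Next term = -45 * 3 = -135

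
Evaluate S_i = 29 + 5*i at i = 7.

S_7 = 29 + 5*7 = 29 + 35 = 64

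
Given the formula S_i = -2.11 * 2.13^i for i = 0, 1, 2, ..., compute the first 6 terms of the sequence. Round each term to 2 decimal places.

This is a geometric sequence.
i=0: S_0 = -2.11 * 2.13^0 = -2.11
i=1: S_1 = -2.11 * 2.13^1 ≈ -4.49
i=2: S_2 = -2.11 * 2.13^2 ≈ -9.57
i=3: S_3 = -2.11 * 2.13^3 ≈ -20.39
i=4: S_4 = -2.11 * 2.13^4 ≈ -43.43
i=5: S_5 = -2.11 * 2.13^5 ≈ -92.51
The first 6 terms are: [-2.11, -4.49, -9.57, -20.39, -43.43, -92.51]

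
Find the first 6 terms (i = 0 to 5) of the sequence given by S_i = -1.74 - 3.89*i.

This is an arithmetic sequence.
i=0: S_0 = -1.74 + -3.89*0 = -1.74
i=1: S_1 = -1.74 + -3.89*1 = -5.63
i=2: S_2 = -1.74 + -3.89*2 = -9.52
i=3: S_3 = -1.74 + -3.89*3 = -13.41
i=4: S_4 = -1.74 + -3.89*4 = -17.3
i=5: S_5 = -1.74 + -3.89*5 = -21.19
The first 6 terms are: [-1.74, -5.63, -9.52, -13.41, -17.3, -21.19]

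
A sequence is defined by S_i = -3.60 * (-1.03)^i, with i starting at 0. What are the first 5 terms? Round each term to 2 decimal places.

This is a geometric sequence.
i=0: S_0 = -3.6 * (-1.03)^0 = -3.6
i=1: S_1 = -3.6 * (-1.03)^1 ≈ 3.71
i=2: S_2 = -3.6 * (-1.03)^2 ≈ -3.82
i=3: S_3 = -3.6 * (-1.03)^3 ≈ 3.93
i=4: S_4 = -3.6 * (-1.03)^4 ≈ -4.05
The first 5 terms are: [-3.6, 3.71, -3.82, 3.93, -4.05]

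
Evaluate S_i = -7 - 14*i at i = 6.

S_6 = -7 + -14*6 = -7 + -84 = -91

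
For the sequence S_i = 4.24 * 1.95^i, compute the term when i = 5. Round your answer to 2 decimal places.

S_5 = 4.24 * 1.95^5 ≈ 4.24 * 28.1951 ≈ 119.55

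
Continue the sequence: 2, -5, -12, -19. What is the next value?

Differences: -5 - 2 = -7
This is an arithmetic sequence with common difference d = -7.
Next term = -19 + -7 = -26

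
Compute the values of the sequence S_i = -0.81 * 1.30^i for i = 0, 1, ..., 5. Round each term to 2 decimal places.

This is a geometric sequence.
i=0: S_0 = -0.81 * 1.3^0 = -0.81
i=1: S_1 = -0.81 * 1.3^1 ≈ -1.05
i=2: S_2 = -0.81 * 1.3^2 ≈ -1.37
i=3: S_3 = -0.81 * 1.3^3 ≈ -1.78
i=4: S_4 = -0.81 * 1.3^4 ≈ -2.31
i=5: S_5 = -0.81 * 1.3^5 ≈ -3.01
The first 6 terms are: [-0.81, -1.05, -1.37, -1.78, -2.31, -3.01]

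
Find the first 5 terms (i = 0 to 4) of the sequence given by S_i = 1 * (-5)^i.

This is a geometric sequence.
i=0: S_0 = 1 * (-5)^0 = 1
i=1: S_1 = 1 * (-5)^1 = -5
i=2: S_2 = 1 * (-5)^2 = 25
i=3: S_3 = 1 * (-5)^3 = -125
i=4: S_4 = 1 * (-5)^4 = 625
The first 5 terms are: [1, -5, 25, -125, 625]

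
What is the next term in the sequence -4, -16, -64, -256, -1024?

Ratios: -16 / -4 = 4.0
This is a geometric sequence with common ratio r = 4.
Next term = -1024 * 4 = -4096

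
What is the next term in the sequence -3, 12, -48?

Ratios: 12 / -3 = -4.0
This is a geometric sequence with common ratio r = -4.
Next term = -48 * -4 = 192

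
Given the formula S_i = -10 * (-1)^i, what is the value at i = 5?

S_5 = -10 * (-1)^5 = -10 * -1 = 10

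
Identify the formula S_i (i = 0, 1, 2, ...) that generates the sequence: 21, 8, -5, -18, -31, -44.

Check differences: 8 - 21 = -13
-5 - 8 = -13
Common difference d = -13.
First term a = 21.
Formula: S_i = 21 - 13*i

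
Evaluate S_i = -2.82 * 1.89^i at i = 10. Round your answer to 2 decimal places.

S_10 = -2.82 * 1.89^10 ≈ -2.82 * 581.5915 ≈ -1640.09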